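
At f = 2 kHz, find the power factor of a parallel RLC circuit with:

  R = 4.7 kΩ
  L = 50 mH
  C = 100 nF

Step 1 — Angular frequency: ω = 2π·f = 2π·2000 = 1.257e+04 rad/s.
Step 2 — Component impedances:
  R: Z = R = 4700 Ω
  L: Z = jωL = j·1.257e+04·0.05 = 0 + j628.3 Ω
  C: Z = 1/(jωC) = -j/(ω·C) = 0 - j795.8 Ω
Step 3 — Parallel combination: 1/Z_total = 1/R + 1/L + 1/C; Z_total = 1351 + j2127 Ω = 2520∠57.6° Ω.
Step 4 — Power factor: PF = cos(φ) = Re(Z)/|Z| = 1351.4/2520.3 = 0.5362.
Step 5 — Type: Im(Z) = 2127 ⇒ lagging (phase φ = 57.6°).

PF = 0.5362 (lagging, φ = 57.6°)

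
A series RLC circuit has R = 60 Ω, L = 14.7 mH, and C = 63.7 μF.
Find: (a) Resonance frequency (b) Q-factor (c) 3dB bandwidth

Step 1 — Resonance condition Im(Z)=0 gives ω₀ = 1/√(LC).
Step 2 — ω₀ = 1/√(0.0147·6.37e-05) = 1033 rad/s.
Step 3 — f₀ = ω₀/(2π) = 164.5 Hz.
Step 4 — Series Q: Q = ω₀L/R = 1033·0.0147/60 = 0.2532.
Step 5 — 3dB bandwidth: Δω = ω₀/Q = 4082 rad/s; BW = Δω/(2π) = 649.6 Hz.

(a) f₀ = 164.5 Hz  (b) Q = 0.2532  (c) BW = 649.6 Hz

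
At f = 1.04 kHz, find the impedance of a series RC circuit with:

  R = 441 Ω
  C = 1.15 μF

Step 1 — Angular frequency: ω = 2π·f = 2π·1040 = 6535 rad/s.
Step 2 — Component impedances:
  R: Z = R = 441 Ω
  C: Z = 1/(jωC) = -j/(ω·C) = 0 - j133.1 Ω
Step 3 — Series combination: Z_total = R + C = 441 - j133.1 Ω = 460.6∠-16.8° Ω.

Z = 441 - j133.1 Ω = 460.6∠-16.8° Ω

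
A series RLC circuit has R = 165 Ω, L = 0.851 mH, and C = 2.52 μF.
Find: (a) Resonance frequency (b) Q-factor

Step 1 — Resonance condition Im(Z)=0 gives ω₀ = 1/√(LC).
Step 2 — ω₀ = 1/√(0.000851·2.52e-06) = 2.159e+04 rad/s.
Step 3 — f₀ = ω₀/(2π) = 3437 Hz.
Step 4 — Series Q: Q = ω₀L/R = 2.159e+04·0.000851/165 = 0.1114.

(a) f₀ = 3437 Hz  (b) Q = 0.1114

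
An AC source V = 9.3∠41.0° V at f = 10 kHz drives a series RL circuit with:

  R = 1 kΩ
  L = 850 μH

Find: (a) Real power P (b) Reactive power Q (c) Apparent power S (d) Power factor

Step 1 — Angular frequency: ω = 2π·f = 2π·1e+04 = 6.283e+04 rad/s.
Step 2 — Component impedances:
  R: Z = R = 1000 Ω
  L: Z = jωL = j·6.283e+04·0.00085 = 0 + j53.41 Ω
Step 3 — Series combination: Z_total = R + L = 1000 + j53.41 Ω = 1001∠3.1° Ω.
Step 4 — Source phasor: V = 9.3∠41.0° V = 7.019 + j6.101 V.
Step 5 — Current: I = V / Z = 0.007324 + j0.00571 A = 0.009287∠37.9° A.
Step 6 — Complex power: S = V·I* = 0.08624 + j0.004606 VA.
Step 7 — Real power: P = Re(S) = 0.08624 W.
Step 8 — Reactive power: Q = Im(S) = 0.004606 VAR.
Step 9 — Apparent power: |S| = 0.08637 VA.
Step 10 — Power factor: PF = P/|S| = 0.9986 (lagging).

(a) P = 0.08624 W  (b) Q = 0.004606 VAR  (c) S = 0.08637 VA  (d) PF = 0.9986 (lagging)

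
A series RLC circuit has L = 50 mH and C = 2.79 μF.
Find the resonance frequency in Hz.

Step 1 — Resonance condition Im(Z)=0 gives ω₀ = 1/√(LC).
Step 2 — ω₀ = 1/√(0.05·2.79e-06) = 2677 rad/s.
Step 3 — f₀ = ω₀/(2π) = 426.1 Hz.

f₀ = 426.1 Hz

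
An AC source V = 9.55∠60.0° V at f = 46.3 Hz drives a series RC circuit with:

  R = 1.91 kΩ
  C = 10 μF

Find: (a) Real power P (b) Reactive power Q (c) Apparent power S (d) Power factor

Step 1 — Angular frequency: ω = 2π·f = 2π·46.3 = 290.9 rad/s.
Step 2 — Component impedances:
  R: Z = R = 1910 Ω
  C: Z = 1/(jωC) = -j/(ω·C) = 0 - j343.7 Ω
Step 3 — Series combination: Z_total = R + C = 1910 - j343.7 Ω = 1941∠-10.2° Ω.
Step 4 — Source phasor: V = 9.55∠60.0° V = 4.775 + j8.271 V.
Step 5 — Current: I = V / Z = 0.001667 + j0.00463 A = 0.004921∠70.2° A.
Step 6 — Complex power: S = V·I* = 0.04625 - j0.008324 VA.
Step 7 — Real power: P = Re(S) = 0.04625 W.
Step 8 — Reactive power: Q = Im(S) = -0.008324 VAR.
Step 9 — Apparent power: |S| = 0.04699 VA.
Step 10 — Power factor: PF = P/|S| = 0.9842 (leading).

(a) P = 0.04625 W  (b) Q = -0.008324 VAR  (c) S = 0.04699 VA  (d) PF = 0.9842 (leading)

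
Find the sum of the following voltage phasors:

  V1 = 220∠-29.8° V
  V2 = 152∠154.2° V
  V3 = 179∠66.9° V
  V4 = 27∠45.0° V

Step 1 — Convert each phasor to rectangular form:
  V1 = 220·(cos(-29.8°) + j·sin(-29.8°)) = 190.9 - j109.3 V
  V2 = 152·(cos(154.2°) + j·sin(154.2°)) = -136.8 + j66.16 V
  V3 = 179·(cos(66.9°) + j·sin(66.9°)) = 70.23 + j164.6 V
  V4 = 27·(cos(45.0°) + j·sin(45.0°)) = 19.09 + j19.09 V
Step 2 — Sum components: V_total = 143.4 + j140.6 V.
Step 3 — Convert to polar: |V_total| = 200.8 V, ∠V_total = 44.4°.

V_total = 200.8∠44.4° V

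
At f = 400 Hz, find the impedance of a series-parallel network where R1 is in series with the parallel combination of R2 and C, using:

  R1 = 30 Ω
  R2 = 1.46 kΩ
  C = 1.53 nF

Step 1 — Angular frequency: ω = 2π·f = 2π·400 = 2513 rad/s.
Step 2 — Component impedances:
  R1: Z = R = 30 Ω
  R2: Z = R = 1460 Ω
  C: Z = 1/(jωC) = -j/(ω·C) = 0 - j2.601e+05 Ω
Step 3 — Parallel branch: R2 || C = 1/(1/R2 + 1/C) = 1460 - j8.196 Ω.
Step 4 — Series with R1: Z_total = R1 + (R2 || C) = 1490 - j8.196 Ω = 1490∠-0.3° Ω.

Z = 1490 - j8.196 Ω = 1490∠-0.3° Ω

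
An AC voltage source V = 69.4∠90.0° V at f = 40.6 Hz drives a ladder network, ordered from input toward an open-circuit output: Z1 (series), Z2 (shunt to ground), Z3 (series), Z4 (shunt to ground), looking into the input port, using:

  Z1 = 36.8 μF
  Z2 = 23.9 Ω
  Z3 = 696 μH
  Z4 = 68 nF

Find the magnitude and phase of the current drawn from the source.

Step 1 — Angular frequency: ω = 2π·f = 2π·40.6 = 255.1 rad/s.
Step 2 — Component impedances:
  Z1: Z = 1/(jωC) = -j/(ω·C) = 0 - j106.5 Ω
  Z2: Z = R = 23.9 Ω
  Z3: Z = jωL = j·255.1·0.000696 = 0 + j0.1775 Ω
  Z4: Z = 1/(jωC) = -j/(ω·C) = 0 - j5.765e+04 Ω
Step 3 — Ladder network (open output): work backward from the far end, alternating series and parallel combinations. Z_in = 23.9 - j106.5 Ω = 109.2∠-77.4° Ω.
Step 4 — Source phasor: V = 69.4∠90.0° V = 0 + j69.4 V.
Step 5 — Ohm's law: I = V / Z_total = (0 + j69.4) / (23.9 - j106.5) = -0.6202 + j0.1391 A.
Step 6 — Convert to polar: |I| = 0.6356 A, ∠I = 167.4°.

I = 0.6356∠167.4° A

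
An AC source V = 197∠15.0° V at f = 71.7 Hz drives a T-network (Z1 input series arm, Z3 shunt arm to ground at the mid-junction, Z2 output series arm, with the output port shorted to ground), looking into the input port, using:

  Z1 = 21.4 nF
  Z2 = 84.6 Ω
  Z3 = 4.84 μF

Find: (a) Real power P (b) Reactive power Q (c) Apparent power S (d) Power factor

Step 1 — Angular frequency: ω = 2π·f = 2π·71.7 = 450.5 rad/s.
Step 2 — Component impedances:
  Z1: Z = 1/(jωC) = -j/(ω·C) = 0 - j1.037e+05 Ω
  Z2: Z = R = 84.6 Ω
  Z3: Z = 1/(jωC) = -j/(ω·C) = 0 - j458.6 Ω
Step 3 — With the output port shorted to ground, the output series arm Z2 runs from the junction to ground; the shunt arm Z3 also runs from the junction to ground. They appear in parallel: Z3 || Z2 = 81.82 - j15.09 Ω.
Step 4 — Series with input arm Z1: Z_in = Z1 + (Z3 || Z2) = 81.82 - j1.037e+05 Ω = 1.037e+05∠-90.0° Ω.
Step 5 — Source phasor: V = 197∠15.0° V = 190.3 + j50.99 V.
Step 6 — Current: I = V / Z = -0.00049 + j0.001835 A = 0.001899∠105.0° A.
Step 7 — Complex power: S = V·I* = 0.000295 - j0.3741 VA.
Step 8 — Real power: P = Re(S) = 0.000295 W.
Step 9 — Reactive power: Q = Im(S) = -0.3741 VAR.
Step 10 — Apparent power: |S| = 0.3741 VA.
Step 11 — Power factor: PF = P/|S| = 0.0007887 (leading).

(a) P = 0.000295 W  (b) Q = -0.3741 VAR  (c) S = 0.3741 VA  (d) PF = 0.0007887 (leading)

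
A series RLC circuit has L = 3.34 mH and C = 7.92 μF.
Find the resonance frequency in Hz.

Step 1 — Resonance condition Im(Z)=0 gives ω₀ = 1/√(LC).
Step 2 — ω₀ = 1/√(0.00334·7.92e-06) = 6148 rad/s.
Step 3 — f₀ = ω₀/(2π) = 978.6 Hz.

f₀ = 978.6 Hz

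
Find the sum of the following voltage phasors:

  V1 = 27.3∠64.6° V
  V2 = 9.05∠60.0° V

Step 1 — Convert each phasor to rectangular form:
  V1 = 27.3·(cos(64.6°) + j·sin(64.6°)) = 11.71 + j24.66 V
  V2 = 9.05·(cos(60.0°) + j·sin(60.0°)) = 4.525 + j7.838 V
Step 2 — Sum components: V_total = 16.23 + j32.5 V.
Step 3 — Convert to polar: |V_total| = 36.33 V, ∠V_total = 63.5°.

V_total = 36.33∠63.5° V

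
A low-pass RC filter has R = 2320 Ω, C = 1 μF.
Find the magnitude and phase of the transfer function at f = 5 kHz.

Step 1 — Angular frequency: ω = 2π·5000 = 3.142e+04 rad/s.
Step 2 — Transfer function: H(jω) = 1/(1 + jωRC).
Step 3 — Denominator: 1 + jωRC = 1 + j·3.142e+04·2320·1e-06 = 1 + j72.88.
Step 4 — H = 0.0001882 - j0.01372.
Step 5 — Magnitude: |H| = 0.01372 (-37.3 dB); phase: φ = -89.2°.

|H| = 0.01372 (-37.3 dB), φ = -89.2°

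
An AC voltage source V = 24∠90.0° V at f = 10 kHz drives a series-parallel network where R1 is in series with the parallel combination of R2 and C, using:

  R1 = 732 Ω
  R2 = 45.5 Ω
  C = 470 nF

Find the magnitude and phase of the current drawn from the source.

Step 1 — Angular frequency: ω = 2π·f = 2π·1e+04 = 6.283e+04 rad/s.
Step 2 — Component impedances:
  R1: Z = R = 732 Ω
  R2: Z = R = 45.5 Ω
  C: Z = 1/(jωC) = -j/(ω·C) = 0 - j33.86 Ω
Step 3 — Parallel branch: R2 || C = 1/(1/R2 + 1/C) = 16.22 - j21.79 Ω.
Step 4 — Series with R1: Z_total = R1 + (R2 || C) = 748.2 - j21.79 Ω = 748.5∠-1.7° Ω.
Step 5 — Source phasor: V = 24∠90.0° V = 0 + j24 V.
Step 6 — Ohm's law: I = V / Z_total = (0 + j24) / (748.2 - j21.79) = -0.0009334 + j0.03205 A.
Step 7 — Convert to polar: |I| = 0.03206 A, ∠I = 91.7°.

I = 0.03206∠91.7° A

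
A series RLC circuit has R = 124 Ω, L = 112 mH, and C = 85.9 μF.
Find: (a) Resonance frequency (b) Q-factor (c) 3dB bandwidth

Step 1 — Resonance: ω₀ = 1/√(LC) = 1/√(0.112·8.59e-05) = 322.4 rad/s.
Step 2 — f₀ = ω₀/(2π) = 51.31 Hz.
Step 3 — Series Q: Q = ω₀L/R = 322.4·0.112/124 = 0.2912.
Step 4 — Bandwidth: Δω = ω₀/Q = 1107 rad/s; BW = Δω/(2π) = 176.2 Hz.

(a) f₀ = 51.31 Hz  (b) Q = 0.2912  (c) BW = 176.2 Hz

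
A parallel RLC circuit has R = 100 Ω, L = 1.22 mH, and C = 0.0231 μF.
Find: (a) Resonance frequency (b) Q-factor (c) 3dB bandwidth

Step 1 — Resonance: ω₀ = 1/√(LC) = 1/√(0.00122·2.31e-08) = 1.884e+05 rad/s.
Step 2 — f₀ = ω₀/(2π) = 2.998e+04 Hz.
Step 3 — Parallel Q: Q = R/(ω₀L) = 100/(1.884e+05·0.00122) = 0.4351.
Step 4 — Bandwidth: Δω = ω₀/Q = 4.329e+05 rad/s; BW = Δω/(2π) = 6.89e+04 Hz.

(a) f₀ = 2.998e+04 Hz  (b) Q = 0.4351  (c) BW = 6.89e+04 Hz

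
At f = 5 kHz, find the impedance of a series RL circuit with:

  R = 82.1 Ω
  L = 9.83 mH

Step 1 — Angular frequency: ω = 2π·f = 2π·5000 = 3.142e+04 rad/s.
Step 2 — Component impedances:
  R: Z = R = 82.1 Ω
  L: Z = jωL = j·3.142e+04·0.00983 = 0 + j308.8 Ω
Step 3 — Series combination: Z_total = R + L = 82.1 + j308.8 Ω = 319.5∠75.1° Ω.

Z = 82.1 + j308.8 Ω = 319.5∠75.1° Ω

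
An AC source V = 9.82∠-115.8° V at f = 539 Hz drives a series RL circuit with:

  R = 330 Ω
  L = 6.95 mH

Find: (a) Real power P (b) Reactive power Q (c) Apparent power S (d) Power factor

Step 1 — Angular frequency: ω = 2π·f = 2π·539 = 3387 rad/s.
Step 2 — Component impedances:
  R: Z = R = 330 Ω
  L: Z = jωL = j·3387·0.00695 = 0 + j23.54 Ω
Step 3 — Series combination: Z_total = R + L = 330 + j23.54 Ω = 330.8∠4.1° Ω.
Step 4 — Source phasor: V = 9.82∠-115.8° V = -4.274 - j8.841 V.
Step 5 — Current: I = V / Z = -0.01479 - j0.02574 A = 0.02968∠-119.9° A.
Step 6 — Complex power: S = V·I* = 0.2907 + j0.02074 VA.
Step 7 — Real power: P = Re(S) = 0.2907 W.
Step 8 — Reactive power: Q = Im(S) = 0.02074 VAR.
Step 9 — Apparent power: |S| = 0.2915 VA.
Step 10 — Power factor: PF = P/|S| = 0.9975 (lagging).

(a) P = 0.2907 W  (b) Q = 0.02074 VAR  (c) S = 0.2915 VA  (d) PF = 0.9975 (lagging)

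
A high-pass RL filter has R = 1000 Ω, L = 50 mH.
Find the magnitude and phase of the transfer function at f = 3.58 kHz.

Step 1 — Angular frequency: ω = 2π·3580 = 2.249e+04 rad/s.
Step 2 — Transfer function: H(jω) = jωL/(R + jωL).
Step 3 — Numerator jωL = j·1125; denominator R + jωL = 1000 + j1125.
Step 4 — H = 0.5585 + j0.4966.
Step 5 — Magnitude: |H| = 0.7473 (-2.5 dB); phase: φ = 41.6°.

|H| = 0.7473 (-2.5 dB), φ = 41.6°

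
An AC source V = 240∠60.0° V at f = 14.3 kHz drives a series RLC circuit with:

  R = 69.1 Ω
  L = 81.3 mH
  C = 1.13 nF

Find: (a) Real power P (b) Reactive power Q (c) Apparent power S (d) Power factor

Step 1 — Angular frequency: ω = 2π·f = 2π·1.43e+04 = 8.985e+04 rad/s.
Step 2 — Component impedances:
  R: Z = R = 69.1 Ω
  L: Z = jωL = j·8.985e+04·0.0813 = 0 + j7305 Ω
  C: Z = 1/(jωC) = -j/(ω·C) = 0 - j9849 Ω
Step 3 — Series combination: Z_total = R + L + C = 69.1 - j2545 Ω = 2545∠-88.4° Ω.
Step 4 — Source phasor: V = 240∠60.0° V = 120 + j207.8 V.
Step 5 — Current: I = V / Z = -0.08034 + j0.04934 A = 0.09428∠148.4° A.
Step 6 — Complex power: S = V·I* = 0.6143 - j22.62 VA.
Step 7 — Real power: P = Re(S) = 0.6143 W.
Step 8 — Reactive power: Q = Im(S) = -22.62 VAR.
Step 9 — Apparent power: |S| = 22.63 VA.
Step 10 — Power factor: PF = P/|S| = 0.02715 (leading).

(a) P = 0.6143 W  (b) Q = -22.62 VAR  (c) S = 22.63 VA  (d) PF = 0.02715 (leading)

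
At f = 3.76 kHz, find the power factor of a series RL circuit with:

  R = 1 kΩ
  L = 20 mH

Step 1 — Angular frequency: ω = 2π·f = 2π·3760 = 2.362e+04 rad/s.
Step 2 — Component impedances:
  R: Z = R = 1000 Ω
  L: Z = jωL = j·2.362e+04·0.02 = 0 + j472.5 Ω
Step 3 — Series combination: Z_total = R + L = 1000 + j472.5 Ω = 1106∠25.3° Ω.
Step 4 — Power factor: PF = cos(φ) = Re(Z)/|Z| = 1000/1106 = 0.9042.
Step 5 — Type: Im(Z) = 472.5 ⇒ lagging (phase φ = 25.3°).

PF = 0.9042 (lagging, φ = 25.3°)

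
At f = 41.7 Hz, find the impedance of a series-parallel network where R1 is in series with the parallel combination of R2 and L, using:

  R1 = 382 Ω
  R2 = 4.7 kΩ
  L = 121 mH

Step 1 — Angular frequency: ω = 2π·f = 2π·41.7 = 262 rad/s.
Step 2 — Component impedances:
  R1: Z = R = 382 Ω
  R2: Z = R = 4700 Ω
  L: Z = jωL = j·262·0.121 = 0 + j31.7 Ω
Step 3 — Parallel branch: R2 || L = 1/(1/R2 + 1/L) = 0.2138 + j31.7 Ω.
Step 4 — Series with R1: Z_total = R1 + (R2 || L) = 382.2 + j31.7 Ω = 383.5∠4.7° Ω.

Z = 382.2 + j31.7 Ω = 383.5∠4.7° Ω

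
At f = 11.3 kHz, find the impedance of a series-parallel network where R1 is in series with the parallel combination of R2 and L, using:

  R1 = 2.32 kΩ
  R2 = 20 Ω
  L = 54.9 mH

Step 1 — Angular frequency: ω = 2π·f = 2π·1.13e+04 = 7.1e+04 rad/s.
Step 2 — Component impedances:
  R1: Z = R = 2320 Ω
  R2: Z = R = 20 Ω
  L: Z = jωL = j·7.1e+04·0.0549 = 0 + j3898 Ω
Step 3 — Parallel branch: R2 || L = 1/(1/R2 + 1/L) = 20 + j0.1026 Ω.
Step 4 — Series with R1: Z_total = R1 + (R2 || L) = 2340 + j0.1026 Ω = 2340∠0.0° Ω.

Z = 2340 + j0.1026 Ω = 2340∠0.0° Ω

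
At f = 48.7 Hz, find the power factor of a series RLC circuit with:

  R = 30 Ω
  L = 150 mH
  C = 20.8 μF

Step 1 — Angular frequency: ω = 2π·f = 2π·48.7 = 306 rad/s.
Step 2 — Component impedances:
  R: Z = R = 30 Ω
  L: Z = jωL = j·306·0.15 = 0 + j45.9 Ω
  C: Z = 1/(jωC) = -j/(ω·C) = 0 - j157.1 Ω
Step 3 — Series combination: Z_total = R + L + C = 30 - j111.2 Ω = 115.2∠-74.9° Ω.
Step 4 — Power factor: PF = cos(φ) = Re(Z)/|Z| = 30/115.2 = 0.2604.
Step 5 — Type: Im(Z) = -111.2 ⇒ leading (phase φ = -74.9°).

PF = 0.2604 (leading, φ = -74.9°)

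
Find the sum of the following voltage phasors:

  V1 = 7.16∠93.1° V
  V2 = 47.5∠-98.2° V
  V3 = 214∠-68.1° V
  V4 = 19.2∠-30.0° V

Step 1 — Convert each phasor to rectangular form:
  V1 = 7.16·(cos(93.1°) + j·sin(93.1°)) = -0.3872 + j7.15 V
  V2 = 47.5·(cos(-98.2°) + j·sin(-98.2°)) = -6.775 - j47.01 V
  V3 = 214·(cos(-68.1°) + j·sin(-68.1°)) = 79.82 - j198.6 V
  V4 = 19.2·(cos(-30.0°) + j·sin(-30.0°)) = 16.63 - j9.6 V
Step 2 — Sum components: V_total = 89.28 - j248 V.
Step 3 — Convert to polar: |V_total| = 263.6 V, ∠V_total = -70.2°.

V_total = 263.6∠-70.2° V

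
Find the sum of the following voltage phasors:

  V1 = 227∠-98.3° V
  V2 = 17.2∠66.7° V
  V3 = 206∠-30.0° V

Step 1 — Convert each phasor to rectangular form:
  V1 = 227·(cos(-98.3°) + j·sin(-98.3°)) = -32.77 - j224.6 V
  V2 = 17.2·(cos(66.7°) + j·sin(66.7°)) = 6.803 + j15.8 V
  V3 = 206·(cos(-30.0°) + j·sin(-30.0°)) = 178.4 - j103 V
Step 2 — Sum components: V_total = 152.4 - j311.8 V.
Step 3 — Convert to polar: |V_total| = 347.1 V, ∠V_total = -63.9°.

V_total = 347.1∠-63.9° V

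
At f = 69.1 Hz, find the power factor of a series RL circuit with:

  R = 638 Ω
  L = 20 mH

Step 1 — Angular frequency: ω = 2π·f = 2π·69.1 = 434.2 rad/s.
Step 2 — Component impedances:
  R: Z = R = 638 Ω
  L: Z = jωL = j·434.2·0.02 = 0 + j8.683 Ω
Step 3 — Series combination: Z_total = R + L = 638 + j8.683 Ω = 638.1∠0.8° Ω.
Step 4 — Power factor: PF = cos(φ) = Re(Z)/|Z| = 638/638.06 = 0.9999.
Step 5 — Type: Im(Z) = 8.683 ⇒ lagging (phase φ = 0.8°).

PF = 0.9999 (lagging, φ = 0.8°)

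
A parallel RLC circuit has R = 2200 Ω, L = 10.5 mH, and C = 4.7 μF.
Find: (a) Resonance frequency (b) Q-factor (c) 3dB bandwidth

Step 1 — Resonance: ω₀ = 1/√(LC) = 1/√(0.0105·4.7e-06) = 4501 rad/s.
Step 2 — f₀ = ω₀/(2π) = 716.4 Hz.
Step 3 — Parallel Q: Q = R/(ω₀L) = 2200/(4501·0.0105) = 46.55.
Step 4 — Bandwidth: Δω = ω₀/Q = 96.71 rad/s; BW = Δω/(2π) = 15.39 Hz.

(a) f₀ = 716.4 Hz  (b) Q = 46.55  (c) BW = 15.39 Hz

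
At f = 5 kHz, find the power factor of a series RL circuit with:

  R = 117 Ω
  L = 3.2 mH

Step 1 — Angular frequency: ω = 2π·f = 2π·5000 = 3.142e+04 rad/s.
Step 2 — Component impedances:
  R: Z = R = 117 Ω
  L: Z = jωL = j·3.142e+04·0.0032 = 0 + j100.5 Ω
Step 3 — Series combination: Z_total = R + L = 117 + j100.5 Ω = 154.3∠40.7° Ω.
Step 4 — Power factor: PF = cos(φ) = Re(Z)/|Z| = 117/154.26 = 0.7585.
Step 5 — Type: Im(Z) = 100.5 ⇒ lagging (phase φ = 40.7°).

PF = 0.7585 (lagging, φ = 40.7°)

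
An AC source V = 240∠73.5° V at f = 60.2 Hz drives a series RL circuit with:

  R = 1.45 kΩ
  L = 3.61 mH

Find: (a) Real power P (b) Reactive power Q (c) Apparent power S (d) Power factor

Step 1 — Angular frequency: ω = 2π·f = 2π·60.2 = 378.2 rad/s.
Step 2 — Component impedances:
  R: Z = R = 1450 Ω
  L: Z = jωL = j·378.2·0.00361 = 0 + j1.365 Ω
Step 3 — Series combination: Z_total = R + L = 1450 + j1.365 Ω = 1450∠0.1° Ω.
Step 4 — Source phasor: V = 240∠73.5° V = 68.16 + j230.1 V.
Step 5 — Current: I = V / Z = 0.04716 + j0.1587 A = 0.1655∠73.4° A.
Step 6 — Complex power: S = V·I* = 39.72 + j0.03741 VA.
Step 7 — Real power: P = Re(S) = 39.72 W.
Step 8 — Reactive power: Q = Im(S) = 0.03741 VAR.
Step 9 — Apparent power: |S| = 39.72 VA.
Step 10 — Power factor: PF = P/|S| = 1 (lagging).

(a) P = 39.72 W  (b) Q = 0.03741 VAR  (c) S = 39.72 VA  (d) PF = 1 (lagging)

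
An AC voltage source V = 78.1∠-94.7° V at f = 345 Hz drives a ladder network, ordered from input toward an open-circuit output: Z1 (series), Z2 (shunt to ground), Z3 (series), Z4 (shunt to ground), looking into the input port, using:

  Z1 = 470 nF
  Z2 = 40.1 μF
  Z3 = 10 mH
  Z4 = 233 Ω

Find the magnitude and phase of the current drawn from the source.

Step 1 — Angular frequency: ω = 2π·f = 2π·345 = 2168 rad/s.
Step 2 — Component impedances:
  Z1: Z = 1/(jωC) = -j/(ω·C) = 0 - j981.5 Ω
  Z2: Z = 1/(jωC) = -j/(ω·C) = 0 - j11.5 Ω
  Z3: Z = jωL = j·2168·0.01 = 0 + j21.68 Ω
  Z4: Z = R = 233 Ω
Step 3 — Ladder network (open output): work backward from the far end, alternating series and parallel combinations. Z_in = 0.5669 - j993.1 Ω = 993.1∠-90.0° Ω.
Step 4 — Source phasor: V = 78.1∠-94.7° V = -6.399 - j77.84 V.
Step 5 — Ohm's law: I = V / Z_total = (-6.399 - j77.84) / (0.5669 - j993.1) = 0.07838 - j0.006489 A.
Step 6 — Convert to polar: |I| = 0.07865 A, ∠I = -4.7°.

I = 0.07865∠-4.7° A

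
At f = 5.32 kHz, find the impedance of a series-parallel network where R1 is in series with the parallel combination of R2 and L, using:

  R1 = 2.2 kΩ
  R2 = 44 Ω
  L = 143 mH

Step 1 — Angular frequency: ω = 2π·f = 2π·5320 = 3.343e+04 rad/s.
Step 2 — Component impedances:
  R1: Z = R = 2200 Ω
  R2: Z = R = 44 Ω
  L: Z = jωL = j·3.343e+04·0.143 = 0 + j4780 Ω
Step 3 — Parallel branch: R2 || L = 1/(1/R2 + 1/L) = 44 + j0.405 Ω.
Step 4 — Series with R1: Z_total = R1 + (R2 || L) = 2244 + j0.405 Ω = 2244∠0.0° Ω.

Z = 2244 + j0.405 Ω = 2244∠0.0° Ω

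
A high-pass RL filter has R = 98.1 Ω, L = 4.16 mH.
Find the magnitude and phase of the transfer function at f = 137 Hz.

Step 1 — Angular frequency: ω = 2π·137 = 860.8 rad/s.
Step 2 — Transfer function: H(jω) = jωL/(R + jωL).
Step 3 — Numerator jωL = j·3.581; denominator R + jωL = 98.1 + j3.581.
Step 4 — H = 0.001331 + j0.03645.
Step 5 — Magnitude: |H| = 0.03648 (-28.8 dB); phase: φ = 87.9°.

|H| = 0.03648 (-28.8 dB), φ = 87.9°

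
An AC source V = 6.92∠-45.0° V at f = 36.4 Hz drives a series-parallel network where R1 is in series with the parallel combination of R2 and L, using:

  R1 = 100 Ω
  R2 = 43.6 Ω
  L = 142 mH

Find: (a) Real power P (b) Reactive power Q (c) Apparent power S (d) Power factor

Step 1 — Angular frequency: ω = 2π·f = 2π·36.4 = 228.7 rad/s.
Step 2 — Component impedances:
  R1: Z = R = 100 Ω
  R2: Z = R = 43.6 Ω
  L: Z = jωL = j·228.7·0.142 = 0 + j32.48 Ω
Step 3 — Parallel branch: R2 || L = 1/(1/R2 + 1/L) = 15.56 + j20.89 Ω.
Step 4 — Series with R1: Z_total = R1 + (R2 || L) = 115.6 + j20.89 Ω = 117.4∠10.2° Ω.
Step 5 — Source phasor: V = 6.92∠-45.0° V = 4.893 - j4.893 V.
Step 6 — Current: I = V / Z = 0.03359 - j0.04842 A = 0.05893∠-55.2° A.
Step 7 — Complex power: S = V·I* = 0.4013 + j0.07253 VA.
Step 8 — Real power: P = Re(S) = 0.4013 W.
Step 9 — Reactive power: Q = Im(S) = 0.07253 VAR.
Step 10 — Apparent power: |S| = 0.4078 VA.
Step 11 — Power factor: PF = P/|S| = 0.9841 (lagging).

(a) P = 0.4013 W  (b) Q = 0.07253 VAR  (c) S = 0.4078 VA  (d) PF = 0.9841 (lagging)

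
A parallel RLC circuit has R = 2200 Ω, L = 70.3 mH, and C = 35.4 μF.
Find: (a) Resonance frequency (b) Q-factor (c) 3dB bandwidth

Step 1 — Resonance: ω₀ = 1/√(LC) = 1/√(0.0703·3.54e-05) = 633.9 rad/s.
Step 2 — f₀ = ω₀/(2π) = 100.9 Hz.
Step 3 — Parallel Q: Q = R/(ω₀L) = 2200/(633.9·0.0703) = 49.37.
Step 4 — Bandwidth: Δω = ω₀/Q = 12.84 rad/s; BW = Δω/(2π) = 2.044 Hz.

(a) f₀ = 100.9 Hz  (b) Q = 49.37  (c) BW = 2.044 Hz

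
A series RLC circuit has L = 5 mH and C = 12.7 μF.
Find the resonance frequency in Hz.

Step 1 — Resonance condition Im(Z)=0 gives ω₀ = 1/√(LC).
Step 2 — ω₀ = 1/√(0.005·1.27e-05) = 3968 rad/s.
Step 3 — f₀ = ω₀/(2π) = 631.6 Hz.

f₀ = 631.6 Hz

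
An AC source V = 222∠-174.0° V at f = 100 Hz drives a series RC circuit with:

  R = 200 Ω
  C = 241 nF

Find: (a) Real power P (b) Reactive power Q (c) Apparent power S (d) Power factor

Step 1 — Angular frequency: ω = 2π·f = 2π·100 = 628.3 rad/s.
Step 2 — Component impedances:
  R: Z = R = 200 Ω
  C: Z = 1/(jωC) = -j/(ω·C) = 0 - j6604 Ω
Step 3 — Series combination: Z_total = R + C = 200 - j6604 Ω = 6607∠-88.3° Ω.
Step 4 — Source phasor: V = 222∠-174.0° V = -220.8 - j23.21 V.
Step 5 — Current: I = V / Z = 0.002499 - j0.03351 A = 0.0336∠-85.7° A.
Step 6 — Complex power: S = V·I* = 0.2258 - j7.456 VA.
Step 7 — Real power: P = Re(S) = 0.2258 W.
Step 8 — Reactive power: Q = Im(S) = -7.456 VAR.
Step 9 — Apparent power: |S| = 7.459 VA.
Step 10 — Power factor: PF = P/|S| = 0.03027 (leading).

(a) P = 0.2258 W  (b) Q = -7.456 VAR  (c) S = 7.459 VA  (d) PF = 0.03027 (leading)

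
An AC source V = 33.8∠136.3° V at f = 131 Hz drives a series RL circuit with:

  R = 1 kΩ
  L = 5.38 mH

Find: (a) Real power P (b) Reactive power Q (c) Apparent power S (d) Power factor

Step 1 — Angular frequency: ω = 2π·f = 2π·131 = 823.1 rad/s.
Step 2 — Component impedances:
  R: Z = R = 1000 Ω
  L: Z = jωL = j·823.1·0.00538 = 0 + j4.428 Ω
Step 3 — Series combination: Z_total = R + L = 1000 + j4.428 Ω = 1000∠0.3° Ω.
Step 4 — Source phasor: V = 33.8∠136.3° V = -24.44 + j23.35 V.
Step 5 — Current: I = V / Z = -0.02433 + j0.02346 A = 0.0338∠136.0° A.
Step 6 — Complex power: S = V·I* = 1.142 + j0.005059 VA.
Step 7 — Real power: P = Re(S) = 1.142 W.
Step 8 — Reactive power: Q = Im(S) = 0.005059 VAR.
Step 9 — Apparent power: |S| = 1.142 VA.
Step 10 — Power factor: PF = P/|S| = 1 (lagging).

(a) P = 1.142 W  (b) Q = 0.005059 VAR  (c) S = 1.142 VA  (d) PF = 1 (lagging)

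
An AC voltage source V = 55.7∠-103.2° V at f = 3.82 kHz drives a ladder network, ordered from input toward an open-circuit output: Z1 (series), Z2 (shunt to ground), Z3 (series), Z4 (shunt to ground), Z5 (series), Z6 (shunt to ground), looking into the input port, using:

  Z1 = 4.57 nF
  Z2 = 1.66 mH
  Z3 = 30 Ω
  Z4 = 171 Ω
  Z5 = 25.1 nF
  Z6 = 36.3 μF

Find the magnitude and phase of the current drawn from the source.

Step 1 — Angular frequency: ω = 2π·f = 2π·3820 = 2.4e+04 rad/s.
Step 2 — Component impedances:
  Z1: Z = 1/(jωC) = -j/(ω·C) = 0 - j9117 Ω
  Z2: Z = jωL = j·2.4e+04·0.00166 = 0 + j39.84 Ω
  Z3: Z = R = 30 Ω
  Z4: Z = R = 171 Ω
  Z5: Z = 1/(jωC) = -j/(ω·C) = 0 - j1660 Ω
  Z6: Z = 1/(jωC) = -j/(ω·C) = 0 - j1.148 Ω
Step 3 — Ladder network (open output): work backward from the far end, alternating series and parallel combinations. Z_in = 7.869 - j9078 Ω = 9078∠-90.0° Ω.
Step 4 — Source phasor: V = 55.7∠-103.2° V = -12.72 - j54.23 V.
Step 5 — Ohm's law: I = V / Z_total = (-12.72 - j54.23) / (7.869 - j9078) = 0.005973 - j0.001406 A.
Step 6 — Convert to polar: |I| = 0.006136 A, ∠I = -13.2°.

I = 0.006136∠-13.2° A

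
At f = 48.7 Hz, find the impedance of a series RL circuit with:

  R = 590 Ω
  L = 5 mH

Step 1 — Angular frequency: ω = 2π·f = 2π·48.7 = 306 rad/s.
Step 2 — Component impedances:
  R: Z = R = 590 Ω
  L: Z = jωL = j·306·0.005 = 0 + j1.53 Ω
Step 3 — Series combination: Z_total = R + L = 590 + j1.53 Ω = 590∠0.1° Ω.

Z = 590 + j1.53 Ω = 590∠0.1° Ω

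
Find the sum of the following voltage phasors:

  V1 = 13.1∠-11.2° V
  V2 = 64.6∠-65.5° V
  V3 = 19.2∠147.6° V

Step 1 — Convert each phasor to rectangular form:
  V1 = 13.1·(cos(-11.2°) + j·sin(-11.2°)) = 12.85 - j2.544 V
  V2 = 64.6·(cos(-65.5°) + j·sin(-65.5°)) = 26.79 - j58.78 V
  V3 = 19.2·(cos(147.6°) + j·sin(147.6°)) = -16.21 + j10.29 V
Step 2 — Sum components: V_total = 23.43 - j51.04 V.
Step 3 — Convert to polar: |V_total| = 56.16 V, ∠V_total = -65.3°.

V_total = 56.16∠-65.3° V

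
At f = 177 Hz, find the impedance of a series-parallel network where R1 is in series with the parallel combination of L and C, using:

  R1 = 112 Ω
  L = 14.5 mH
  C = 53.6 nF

Step 1 — Angular frequency: ω = 2π·f = 2π·177 = 1112 rad/s.
Step 2 — Component impedances:
  R1: Z = R = 112 Ω
  L: Z = jωL = j·1112·0.0145 = 0 + j16.13 Ω
  C: Z = 1/(jωC) = -j/(ω·C) = 0 - j1.678e+04 Ω
Step 3 — Parallel branch: L || C = 1/(1/L + 1/C) = 0 + j16.14 Ω.
Step 4 — Series with R1: Z_total = R1 + (L || C) = 112 + j16.14 Ω = 113.2∠8.2° Ω.

Z = 112 + j16.14 Ω = 113.2∠8.2° Ω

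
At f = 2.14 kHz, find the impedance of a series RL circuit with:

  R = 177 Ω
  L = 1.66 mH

Step 1 — Angular frequency: ω = 2π·f = 2π·2140 = 1.345e+04 rad/s.
Step 2 — Component impedances:
  R: Z = R = 177 Ω
  L: Z = jωL = j·1.345e+04·0.00166 = 0 + j22.32 Ω
Step 3 — Series combination: Z_total = R + L = 177 + j22.32 Ω = 178.4∠7.2° Ω.

Z = 177 + j22.32 Ω = 178.4∠7.2° Ω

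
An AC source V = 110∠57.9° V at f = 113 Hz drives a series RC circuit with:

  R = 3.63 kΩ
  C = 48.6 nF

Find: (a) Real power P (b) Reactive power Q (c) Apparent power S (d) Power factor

Step 1 — Angular frequency: ω = 2π·f = 2π·113 = 710 rad/s.
Step 2 — Component impedances:
  R: Z = R = 3630 Ω
  C: Z = 1/(jωC) = -j/(ω·C) = 0 - j2.898e+04 Ω
Step 3 — Series combination: Z_total = R + C = 3630 - j2.898e+04 Ω = 2.921e+04∠-82.9° Ω.
Step 4 — Source phasor: V = 110∠57.9° V = 58.45 + j93.18 V.
Step 5 — Current: I = V / Z = -0.002917 + j0.002382 A = 0.003766∠140.8° A.
Step 6 — Complex power: S = V·I* = 0.05149 - j0.4111 VA.
Step 7 — Real power: P = Re(S) = 0.05149 W.
Step 8 — Reactive power: Q = Im(S) = -0.4111 VAR.
Step 9 — Apparent power: |S| = 0.4143 VA.
Step 10 — Power factor: PF = P/|S| = 0.1243 (leading).

(a) P = 0.05149 W  (b) Q = -0.4111 VAR  (c) S = 0.4143 VA  (d) PF = 0.1243 (leading)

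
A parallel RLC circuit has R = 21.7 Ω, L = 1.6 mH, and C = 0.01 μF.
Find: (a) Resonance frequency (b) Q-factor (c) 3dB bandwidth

Step 1 — Resonance: ω₀ = 1/√(LC) = 1/√(0.0016·1e-08) = 2.5e+05 rad/s.
Step 2 — f₀ = ω₀/(2π) = 3.979e+04 Hz.
Step 3 — Parallel Q: Q = R/(ω₀L) = 21.7/(2.5e+05·0.0016) = 0.05425.
Step 4 — Bandwidth: Δω = ω₀/Q = 4.608e+06 rad/s; BW = Δω/(2π) = 7.334e+05 Hz.

(a) f₀ = 3.979e+04 Hz  (b) Q = 0.05425  (c) BW = 7.334e+05 Hz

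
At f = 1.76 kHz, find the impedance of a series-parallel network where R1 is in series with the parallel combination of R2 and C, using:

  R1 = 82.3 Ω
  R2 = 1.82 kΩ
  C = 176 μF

Step 1 — Angular frequency: ω = 2π·f = 2π·1760 = 1.106e+04 rad/s.
Step 2 — Component impedances:
  R1: Z = R = 82.3 Ω
  R2: Z = R = 1820 Ω
  C: Z = 1/(jωC) = -j/(ω·C) = 0 - j0.5138 Ω
Step 3 — Parallel branch: R2 || C = 1/(1/R2 + 1/C) = 0.0001451 - j0.5138 Ω.
Step 4 — Series with R1: Z_total = R1 + (R2 || C) = 82.3 - j0.5138 Ω = 82.3∠-0.4° Ω.

Z = 82.3 - j0.5138 Ω = 82.3∠-0.4° Ω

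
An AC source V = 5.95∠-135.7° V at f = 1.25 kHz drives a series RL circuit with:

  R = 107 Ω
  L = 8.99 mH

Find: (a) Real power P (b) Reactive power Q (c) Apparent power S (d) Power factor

Step 1 — Angular frequency: ω = 2π·f = 2π·1250 = 7854 rad/s.
Step 2 — Component impedances:
  R: Z = R = 107 Ω
  L: Z = jωL = j·7854·0.00899 = 0 + j70.61 Ω
Step 3 — Series combination: Z_total = R + L = 107 + j70.61 Ω = 128.2∠33.4° Ω.
Step 4 — Source phasor: V = 5.95∠-135.7° V = -4.258 - j4.156 V.
Step 5 — Current: I = V / Z = -0.04558 - j0.008761 A = 0.04641∠-169.1° A.
Step 6 — Complex power: S = V·I* = 0.2305 + j0.1521 VA.
Step 7 — Real power: P = Re(S) = 0.2305 W.
Step 8 — Reactive power: Q = Im(S) = 0.1521 VAR.
Step 9 — Apparent power: |S| = 0.2762 VA.
Step 10 — Power factor: PF = P/|S| = 0.8347 (lagging).

(a) P = 0.2305 W  (b) Q = 0.1521 VAR  (c) S = 0.2762 VA  (d) PF = 0.8347 (lagging)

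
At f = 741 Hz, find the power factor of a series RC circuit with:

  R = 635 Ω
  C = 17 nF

Step 1 — Angular frequency: ω = 2π·f = 2π·741 = 4656 rad/s.
Step 2 — Component impedances:
  R: Z = R = 635 Ω
  C: Z = 1/(jωC) = -j/(ω·C) = 0 - j1.263e+04 Ω
Step 3 — Series combination: Z_total = R + C = 635 - j1.263e+04 Ω = 1.265e+04∠-87.1° Ω.
Step 4 — Power factor: PF = cos(φ) = Re(Z)/|Z| = 635/1.265e+04 = 0.0502.
Step 5 — Type: Im(Z) = -1.263e+04 ⇒ leading (phase φ = -87.1°).

PF = 0.0502 (leading, φ = -87.1°)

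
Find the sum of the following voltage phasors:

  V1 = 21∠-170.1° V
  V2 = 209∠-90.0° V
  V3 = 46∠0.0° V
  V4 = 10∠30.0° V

Step 1 — Convert each phasor to rectangular form:
  V1 = 21·(cos(-170.1°) + j·sin(-170.1°)) = -20.69 - j3.611 V
  V2 = 209·(cos(-90.0°) + j·sin(-90.0°)) = 0 - j209 V
  V3 = 46·(cos(0.0°) + j·sin(0.0°)) = 46 V
  V4 = 10·(cos(30.0°) + j·sin(30.0°)) = 8.66 + j5 V
Step 2 — Sum components: V_total = 33.97 - j207.6 V.
Step 3 — Convert to polar: |V_total| = 210.4 V, ∠V_total = -80.7°.

V_total = 210.4∠-80.7° V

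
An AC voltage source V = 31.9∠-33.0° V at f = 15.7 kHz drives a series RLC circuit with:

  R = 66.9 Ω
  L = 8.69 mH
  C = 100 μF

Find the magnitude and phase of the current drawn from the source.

Step 1 — Angular frequency: ω = 2π·f = 2π·1.57e+04 = 9.865e+04 rad/s.
Step 2 — Component impedances:
  R: Z = R = 66.9 Ω
  L: Z = jωL = j·9.865e+04·0.00869 = 0 + j857.2 Ω
  C: Z = 1/(jωC) = -j/(ω·C) = 0 - j0.1014 Ω
Step 3 — Series combination: Z_total = R + L + C = 66.9 + j857.1 Ω = 859.7∠85.5° Ω.
Step 4 — Source phasor: V = 31.9∠-33.0° V = 26.75 - j17.37 V.
Step 5 — Ohm's law: I = V / Z_total = (26.75 - j17.37) / (66.9 + j857.1) = -0.01773 - j0.0326 A.
Step 6 — Convert to polar: |I| = 0.0371 A, ∠I = -118.5°.

I = 0.0371∠-118.5° A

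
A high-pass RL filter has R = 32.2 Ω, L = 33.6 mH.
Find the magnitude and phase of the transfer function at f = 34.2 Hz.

Step 1 — Angular frequency: ω = 2π·34.2 = 214.9 rad/s.
Step 2 — Transfer function: H(jω) = jωL/(R + jωL).
Step 3 — Numerator jωL = j·7.22; denominator R + jωL = 32.2 + j7.22.
Step 4 — H = 0.04787 + j0.2135.
Step 5 — Magnitude: |H| = 0.2188 (-13.2 dB); phase: φ = 77.4°.

|H| = 0.2188 (-13.2 dB), φ = 77.4°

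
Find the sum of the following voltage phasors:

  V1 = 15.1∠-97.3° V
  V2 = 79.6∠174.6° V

Step 1 — Convert each phasor to rectangular form:
  V1 = 15.1·(cos(-97.3°) + j·sin(-97.3°)) = -1.919 - j14.98 V
  V2 = 79.6·(cos(174.6°) + j·sin(174.6°)) = -79.25 + j7.491 V
Step 2 — Sum components: V_total = -81.17 - j7.487 V.
Step 3 — Convert to polar: |V_total| = 81.51 V, ∠V_total = -174.7°.

V_total = 81.51∠-174.7° V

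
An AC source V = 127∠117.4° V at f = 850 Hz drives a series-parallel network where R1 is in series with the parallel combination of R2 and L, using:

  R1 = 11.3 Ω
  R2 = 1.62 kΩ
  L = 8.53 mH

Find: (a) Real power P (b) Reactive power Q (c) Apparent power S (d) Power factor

Step 1 — Angular frequency: ω = 2π·f = 2π·850 = 5341 rad/s.
Step 2 — Component impedances:
  R1: Z = R = 11.3 Ω
  R2: Z = R = 1620 Ω
  L: Z = jωL = j·5341·0.00853 = 0 + j45.56 Ω
Step 3 — Parallel branch: R2 || L = 1/(1/R2 + 1/L) = 1.28 + j45.52 Ω.
Step 4 — Series with R1: Z_total = R1 + (R2 || L) = 12.58 + j45.52 Ω = 47.23∠74.6° Ω.
Step 5 — Source phasor: V = 127∠117.4° V = -58.45 + j112.8 V.
Step 6 — Current: I = V / Z = 1.972 + j1.829 A = 2.689∠42.8° A.
Step 7 — Complex power: S = V·I* = 90.97 + j329.2 VA.
Step 8 — Real power: P = Re(S) = 90.97 W.
Step 9 — Reactive power: Q = Im(S) = 329.2 VAR.
Step 10 — Apparent power: |S| = 341.5 VA.
Step 11 — Power factor: PF = P/|S| = 0.2664 (lagging).

(a) P = 90.97 W  (b) Q = 329.2 VAR  (c) S = 341.5 VA  (d) PF = 0.2664 (lagging)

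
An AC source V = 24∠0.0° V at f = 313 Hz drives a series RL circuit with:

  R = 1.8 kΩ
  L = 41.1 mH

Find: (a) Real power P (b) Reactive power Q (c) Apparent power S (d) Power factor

Step 1 — Angular frequency: ω = 2π·f = 2π·313 = 1967 rad/s.
Step 2 — Component impedances:
  R: Z = R = 1800 Ω
  L: Z = jωL = j·1967·0.0411 = 0 + j80.83 Ω
Step 3 — Series combination: Z_total = R + L = 1800 + j80.83 Ω = 1802∠2.6° Ω.
Step 4 — Source phasor: V = 24∠0.0° V = 24 V.
Step 5 — Current: I = V / Z = 0.01331 - j0.0005975 A = 0.01332∠-2.6° A.
Step 6 — Complex power: S = V·I* = 0.3194 + j0.01434 VA.
Step 7 — Real power: P = Re(S) = 0.3194 W.
Step 8 — Reactive power: Q = Im(S) = 0.01434 VAR.
Step 9 — Apparent power: |S| = 0.3197 VA.
Step 10 — Power factor: PF = P/|S| = 0.999 (lagging).

(a) P = 0.3194 W  (b) Q = 0.01434 VAR  (c) S = 0.3197 VA  (d) PF = 0.999 (lagging)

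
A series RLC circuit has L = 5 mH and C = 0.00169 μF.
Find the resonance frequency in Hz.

Step 1 — Resonance condition Im(Z)=0 gives ω₀ = 1/√(LC).
Step 2 — ω₀ = 1/√(0.005·1.69e-09) = 3.44e+05 rad/s.
Step 3 — f₀ = ω₀/(2π) = 5.475e+04 Hz.

f₀ = 5.475e+04 Hz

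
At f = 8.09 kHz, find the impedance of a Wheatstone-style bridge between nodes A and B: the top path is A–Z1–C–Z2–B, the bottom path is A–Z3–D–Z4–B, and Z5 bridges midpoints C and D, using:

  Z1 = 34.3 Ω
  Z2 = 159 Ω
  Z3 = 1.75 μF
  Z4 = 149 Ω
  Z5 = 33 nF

Step 1 — Angular frequency: ω = 2π·f = 2π·8090 = 5.083e+04 rad/s.
Step 2 — Component impedances:
  Z1: Z = R = 34.3 Ω
  Z2: Z = R = 159 Ω
  Z3: Z = 1/(jωC) = -j/(ω·C) = 0 - j11.24 Ω
  Z4: Z = R = 149 Ω
  Z5: Z = 1/(jωC) = -j/(ω·C) = 0 - j596.2 Ω
Step 3 — Bridge requires nodal analysis (the Z5 bridge couples midpoints C and D, so the two paths cannot be reduced to a simple series/parallel combination). Setting node B to ground and injecting 1 A at node A, the 3-node admittance system at A, C, D solves to V_A = Z_AB = 84.52 - j3.9 Ω = 84.61∠-2.6° Ω.

Z = 84.52 - j3.9 Ω = 84.61∠-2.6° Ω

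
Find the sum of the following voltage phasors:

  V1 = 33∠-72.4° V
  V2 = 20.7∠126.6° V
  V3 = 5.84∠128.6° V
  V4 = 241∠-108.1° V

Step 1 — Convert each phasor to rectangular form:
  V1 = 33·(cos(-72.4°) + j·sin(-72.4°)) = 9.978 - j31.46 V
  V2 = 20.7·(cos(126.6°) + j·sin(126.6°)) = -12.34 + j16.62 V
  V3 = 5.84·(cos(128.6°) + j·sin(128.6°)) = -3.643 + j4.564 V
  V4 = 241·(cos(-108.1°) + j·sin(-108.1°)) = -74.87 - j229.1 V
Step 2 — Sum components: V_total = -80.88 - j239.3 V.
Step 3 — Convert to polar: |V_total| = 252.6 V, ∠V_total = -108.7°.

V_total = 252.6∠-108.7° V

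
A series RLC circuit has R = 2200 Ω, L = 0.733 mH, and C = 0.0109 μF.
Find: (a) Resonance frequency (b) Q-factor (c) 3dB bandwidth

Step 1 — Resonance: ω₀ = 1/√(LC) = 1/√(0.000733·1.09e-08) = 3.538e+05 rad/s.
Step 2 — f₀ = ω₀/(2π) = 5.631e+04 Hz.
Step 3 — Series Q: Q = ω₀L/R = 3.538e+05·0.000733/2200 = 0.1179.
Step 4 — Bandwidth: Δω = ω₀/Q = 3.001e+06 rad/s; BW = Δω/(2π) = 4.777e+05 Hz.

(a) f₀ = 5.631e+04 Hz  (b) Q = 0.1179  (c) BW = 4.777e+05 Hz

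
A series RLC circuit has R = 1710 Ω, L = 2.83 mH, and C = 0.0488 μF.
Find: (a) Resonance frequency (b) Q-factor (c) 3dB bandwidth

Step 1 — Resonance: ω₀ = 1/√(LC) = 1/√(0.00283·4.88e-08) = 8.509e+04 rad/s.
Step 2 — f₀ = ω₀/(2π) = 1.354e+04 Hz.
Step 3 — Series Q: Q = ω₀L/R = 8.509e+04·0.00283/1710 = 0.1408.
Step 4 — Bandwidth: Δω = ω₀/Q = 6.042e+05 rad/s; BW = Δω/(2π) = 9.617e+04 Hz.

(a) f₀ = 1.354e+04 Hz  (b) Q = 0.1408  (c) BW = 9.617e+04 Hz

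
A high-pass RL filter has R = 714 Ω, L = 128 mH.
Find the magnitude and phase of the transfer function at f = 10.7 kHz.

Step 1 — Angular frequency: ω = 2π·1.07e+04 = 6.723e+04 rad/s.
Step 2 — Transfer function: H(jω) = jωL/(R + jωL).
Step 3 — Numerator jωL = j·8605; denominator R + jωL = 714 + j8605.
Step 4 — H = 0.9932 + j0.0824.
Step 5 — Magnitude: |H| = 0.9966 (-0.0 dB); phase: φ = 4.7°.

|H| = 0.9966 (-0.0 dB), φ = 4.7°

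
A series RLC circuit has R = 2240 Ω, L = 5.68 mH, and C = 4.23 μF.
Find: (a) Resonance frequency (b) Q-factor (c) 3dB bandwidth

Step 1 — Resonance: ω₀ = 1/√(LC) = 1/√(0.00568·4.23e-06) = 6451 rad/s.
Step 2 — f₀ = ω₀/(2π) = 1027 Hz.
Step 3 — Series Q: Q = ω₀L/R = 6451·0.00568/2240 = 0.01636.
Step 4 — Bandwidth: Δω = ω₀/Q = 3.944e+05 rad/s; BW = Δω/(2π) = 6.277e+04 Hz.

(a) f₀ = 1027 Hz  (b) Q = 0.01636  (c) BW = 6.277e+04 Hz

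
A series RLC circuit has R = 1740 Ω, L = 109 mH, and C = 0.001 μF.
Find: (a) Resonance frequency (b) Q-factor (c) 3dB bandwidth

Step 1 — Resonance: ω₀ = 1/√(LC) = 1/√(0.109·1e-09) = 9.578e+04 rad/s.
Step 2 — f₀ = ω₀/(2π) = 1.524e+04 Hz.
Step 3 — Series Q: Q = ω₀L/R = 9.578e+04·0.109/1740 = 6.
Step 4 — Bandwidth: Δω = ω₀/Q = 1.596e+04 rad/s; BW = Δω/(2π) = 2541 Hz.

(a) f₀ = 1.524e+04 Hz  (b) Q = 6  (c) BW = 2541 Hz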